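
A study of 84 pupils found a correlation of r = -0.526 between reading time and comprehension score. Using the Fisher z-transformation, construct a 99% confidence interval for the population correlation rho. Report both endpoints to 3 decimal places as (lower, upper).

z_r = atanh(-0.526) = -0.584599;  SE = 1/√(n−3) = 1/√81 = 0.111111
z-limits: -0.584599 ± 2.576·0.111111 = -0.584599 ± 0.286222 = [-0.870821, -0.298377]
ρ-limits: (tanh -0.870821, tanh -0.298377) = (-0.702, -0.290)

(-0.702, -0.290)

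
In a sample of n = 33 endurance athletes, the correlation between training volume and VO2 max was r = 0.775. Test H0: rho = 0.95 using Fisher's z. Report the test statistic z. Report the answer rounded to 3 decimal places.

Fisher z: atanh(0.775) = 1.032728, atanh(0.95) = 1.831781
z = (z_r − z_0)·√(n−3) = (1.032728 − 1.831781)·√30 = -0.799053 · 5.477226 = -4.377

-4.377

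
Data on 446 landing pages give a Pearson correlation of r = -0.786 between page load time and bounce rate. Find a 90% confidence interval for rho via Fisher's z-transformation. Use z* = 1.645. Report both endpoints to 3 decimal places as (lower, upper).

(-0.814, -0.754)

Fisher z: z_r = atanh(r) = ½·ln((1+(-0.786))/(1−(-0.786))) = -1.060879
SE(z) = 1/√(n−3) = 1/√443 = 0.047511
90% ⇒ z* = 1.645; margin = 1.645·0.047511 = 0.078156
CI on z-scale: (-1.139035, -0.982723)
Back-transform: tanh(-1.139035) = -0.814089, tanh(-0.982723) = -0.754242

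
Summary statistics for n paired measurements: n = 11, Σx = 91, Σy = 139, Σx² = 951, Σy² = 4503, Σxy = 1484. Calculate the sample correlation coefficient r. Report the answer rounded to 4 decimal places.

0.4528

Numerator: nΣxy − (Σx)(Σy) = 11·1484 − (91)(139) = 3675
Denominator: √[(nΣx²−(Σx)²)(nΣy²−(Σy)²)]
  nΣx²−(Σx)² = 11·951 − 8281 = 2180;  nΣy²−(Σy)² = 11·4503 − 19321 = 30212
  √(2180·30212) = √65862160 = 8115.5505
r = 3675 / 8115.5505 = 0.4528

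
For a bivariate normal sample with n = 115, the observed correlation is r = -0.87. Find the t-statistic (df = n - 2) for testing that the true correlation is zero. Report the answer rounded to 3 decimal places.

t = r·√(n−2) / √(1−r²) with r = -0.87, n = 115
  = -0.87·√113 / √(1 − 0.7569)
  = -0.87·10.630146 / 0.493052
  = -9.248227 / 0.493052 = -18.757

-18.757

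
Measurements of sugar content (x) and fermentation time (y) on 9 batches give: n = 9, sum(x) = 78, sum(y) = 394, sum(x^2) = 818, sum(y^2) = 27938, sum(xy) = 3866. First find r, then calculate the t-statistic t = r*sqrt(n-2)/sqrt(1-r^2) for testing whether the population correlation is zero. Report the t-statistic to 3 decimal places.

S_xy = nΣxy − ΣxΣy = 9·3866 − 78·394 = 34794 − 30732 = 4062
S_xx = nΣx² − (Σx)² = 9·818 − 78² = 7362 − 6084 = 1278
S_yy = nΣy² − (Σy)² = 9·27938 − 394² = 251442 − 155236 = 96206
r = S_xy / √(S_xx·S_yy) = 4062 / √(1278·96206) = 4062 / √122951268 = 4062 / 11088.3393 = 0.3663
t = r·√(n−2)/√(1−r²) = 0.3663·√7 / √(1−0.134176) = 0.969139 / 0.930497 = 1.042

1.042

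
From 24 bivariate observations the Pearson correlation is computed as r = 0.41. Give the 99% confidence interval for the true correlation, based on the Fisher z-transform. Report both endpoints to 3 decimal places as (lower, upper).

(-0.126, 0.761)

Fisher z: z_r = atanh(r) = ½·ln((1+0.41)/(1−0.41)) = 0.435611
SE(z) = 1/√(n−3) = 1/√21 = 0.218218
99% ⇒ z* = 2.576; margin = 2.576·0.218218 = 0.562130
CI on z-scale: (-0.126519, 0.997741)
Back-transform: tanh(-0.126519) = -0.125848, tanh(0.997741) = 0.760644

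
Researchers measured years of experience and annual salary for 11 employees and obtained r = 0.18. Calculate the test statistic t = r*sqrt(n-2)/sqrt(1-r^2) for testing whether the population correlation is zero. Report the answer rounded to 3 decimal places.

0.549

t = r·√(n−2) / √(1−r²) with r = 0.18, n = 11
  = 0.18·√9 / √(1 − 0.0324)
  = 0.18·3.000000 / 0.983667
  = 0.540000 / 0.983667 = 0.549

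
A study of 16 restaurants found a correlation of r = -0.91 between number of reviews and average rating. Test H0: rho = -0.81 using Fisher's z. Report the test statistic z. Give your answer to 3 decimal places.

Fisher z: atanh(-0.91) = -1.527524, atanh(-0.81) = -1.127029
z = (z_r − z_0)·√(n−3) = (-1.527524 − (-1.127029))·√13 = -0.400495 · 3.605551 = -1.444

-1.444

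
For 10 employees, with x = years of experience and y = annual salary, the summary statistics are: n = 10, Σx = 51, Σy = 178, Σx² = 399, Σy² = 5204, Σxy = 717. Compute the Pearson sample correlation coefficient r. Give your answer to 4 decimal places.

Numerator: nΣxy − (Σx)(Σy) = 10·717 − (51)(178) = -1908
Denominator: √[(nΣx²−(Σx)²)(nΣy²−(Σy)²)]
  nΣx²−(Σx)² = 10·399 − 2601 = 1389;  nΣy²−(Σy)² = 10·5204 − 31684 = 20356
  √(1389·20356) = √28274484 = 5317.3757
r = -1908 / 5317.3757 = -0.3588

-0.3588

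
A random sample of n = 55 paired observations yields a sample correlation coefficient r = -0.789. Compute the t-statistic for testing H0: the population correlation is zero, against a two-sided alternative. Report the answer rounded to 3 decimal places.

1 − r² = 1 − 0.622521 = 0.377479;  √(1−r²) = 0.614393
√(n−2) = √53 = 7.280110
t = r·√(n−2)/√(1−r²) = -0.789 · 7.280110 / 0.614393 = -9.349

-9.349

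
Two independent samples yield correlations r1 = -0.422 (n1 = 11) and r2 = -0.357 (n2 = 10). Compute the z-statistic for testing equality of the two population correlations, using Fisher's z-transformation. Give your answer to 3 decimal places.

-0.148

z1 = atanh(-0.422) = -0.450123,  z2 = atanh(-0.357) = -0.373443
SE = √(1/(n1−3) + 1/(n2−3)) = √(1/8 + 1/7) = √(0.1250000 + 0.1428571) = √0.2678571 = 0.517549
z = (z1 − z2)/SE = (-0.450123 − (-0.373443)) / 0.517549 = -0.076680 / 0.517549 = -0.148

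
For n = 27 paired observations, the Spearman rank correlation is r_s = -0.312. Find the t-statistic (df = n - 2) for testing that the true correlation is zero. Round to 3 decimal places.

-1.642

1 − r_s² = 1 − 0.097344 = 0.902656;  √(1−r_s²) = 0.950082
√(n−2) = √25 = 5.000000
t = r_s·√(n−2)/√(1−r_s²) = -0.312 · 5.000000 / 0.950082 = -1.642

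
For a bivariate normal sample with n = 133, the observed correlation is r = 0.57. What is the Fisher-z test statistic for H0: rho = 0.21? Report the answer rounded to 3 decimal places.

Fisher z: atanh(0.57) = 0.647523, atanh(0.21) = 0.213171
z = (z_r − z_0)·√(n−3) = (0.647523 − 0.213171)·√130 = 0.434352 · 11.401754 = 4.952

4.952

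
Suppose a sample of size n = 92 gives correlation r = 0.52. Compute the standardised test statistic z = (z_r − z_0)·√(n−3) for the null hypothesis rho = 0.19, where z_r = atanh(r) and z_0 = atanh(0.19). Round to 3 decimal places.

z_r = atanh(0.52) = 0.576340,  z_0 = atanh(0.19) = 0.192337
SE = 1/√(n−3) = 1/√89 = 0.106000
z = (z_r − z_0)/SE = (0.576340 − 0.192337) / 0.106000 = 0.384003 / 0.106000 = 3.623

3.623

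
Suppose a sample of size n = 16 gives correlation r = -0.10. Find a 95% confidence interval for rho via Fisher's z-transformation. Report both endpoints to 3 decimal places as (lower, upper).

z_r = atanh(-0.10) = -0.100335;  SE = 1/√(n−3) = 1/√13 = 0.277350
z-limits: -0.100335 ± 1.960·0.277350 = -0.100335 ± 0.543606 = [-0.643941, 0.443271]
ρ-limits: (tanh -0.643941, tanh 0.443271) = (-0.568, 0.416)

(-0.568, 0.416)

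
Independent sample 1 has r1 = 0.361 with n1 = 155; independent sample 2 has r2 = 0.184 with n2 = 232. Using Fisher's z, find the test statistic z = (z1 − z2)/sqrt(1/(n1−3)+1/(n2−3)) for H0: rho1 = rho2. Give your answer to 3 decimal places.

z1 = atanh(0.361) = 0.378035,  z2 = atanh(0.184) = 0.186120
SE = √(1/(n1−3) + 1/(n2−3)) = √(1/152 + 1/229) = √(0.0065789 + 0.0043668) = √0.0109457 = 0.104622
z = (z1 − z2)/SE = (0.378035 − 0.186120) / 0.104622 = 0.191915 / 0.104622 = 1.834

1.834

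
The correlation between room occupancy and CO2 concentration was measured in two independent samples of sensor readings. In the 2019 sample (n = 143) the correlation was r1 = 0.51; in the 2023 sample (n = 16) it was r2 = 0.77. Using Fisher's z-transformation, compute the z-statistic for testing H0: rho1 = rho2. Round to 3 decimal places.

z1 = atanh(0.51) = 0.562730,  z2 = atanh(0.77) = 1.020328
SE = √(1/(n1−3) + 1/(n2−3)) = √(1/140 + 1/13) = √(0.0071429 + 0.0769231) = √0.0840660 = 0.289941
z = (z1 − z2)/SE = (0.562730 − 1.020328) / 0.289941 = -0.457598 / 0.289941 = -1.578

-1.578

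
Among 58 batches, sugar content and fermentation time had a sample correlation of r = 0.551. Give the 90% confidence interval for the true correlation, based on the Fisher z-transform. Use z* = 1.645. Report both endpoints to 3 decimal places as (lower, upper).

z_r = atanh(0.551) = 0.619816;  SE = 1/√(n−3) = 1/√55 = 0.134840
z-limits: 0.619816 ± 1.645·0.134840 = 0.619816 ± 0.221812 = [0.398004, 0.841628]
ρ-limits: (tanh 0.398004, tanh 0.841628) = (0.378, 0.687)

(0.378, 0.687)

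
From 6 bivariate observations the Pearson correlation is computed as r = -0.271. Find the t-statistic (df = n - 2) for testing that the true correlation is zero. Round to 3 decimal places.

1 − r² = 1 − 0.073441 = 0.926559;  √(1−r²) = 0.962579
√(n−2) = √4 = 2.000000
t = r·√(n−2)/√(1−r²) = -0.271 · 2.000000 / 0.962579 = -0.563

-0.563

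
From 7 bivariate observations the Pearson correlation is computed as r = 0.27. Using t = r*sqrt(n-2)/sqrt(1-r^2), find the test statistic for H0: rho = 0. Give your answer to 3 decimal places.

t = r·√(n−2) / √(1−r²) with r = 0.27, n = 7
  = 0.27·√5 / √(1 − 0.0729)
  = 0.27·2.236068 / 0.962860
  = 0.603738 / 0.962860 = 0.627

0.627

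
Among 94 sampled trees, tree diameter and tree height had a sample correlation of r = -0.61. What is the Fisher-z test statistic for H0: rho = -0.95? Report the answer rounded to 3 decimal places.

10.711

Fisher z: atanh(-0.61) = -0.708921, atanh(-0.95) = -1.831781
z = (z_r − z_0)·√(n−3) = (-0.708921 − (-1.831781))·√91 = 1.122860 · 9.539392 = 10.711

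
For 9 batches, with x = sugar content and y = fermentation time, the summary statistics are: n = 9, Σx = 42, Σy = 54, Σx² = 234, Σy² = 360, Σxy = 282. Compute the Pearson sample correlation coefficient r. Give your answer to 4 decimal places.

0.8111

S_xy = nΣxy − ΣxΣy = 9·282 − 42·54 = 2538 − 2268 = 270
S_xx = nΣx² − (Σx)² = 9·234 − 42² = 2106 − 1764 = 342
S_yy = nΣy² − (Σy)² = 9·360 − 54² = 3240 − 2916 = 324
r = S_xy / √(S_xx·S_yy) = 270 / √(342·324) = 270 / √110808 = 270 / 332.8784 = 0.8111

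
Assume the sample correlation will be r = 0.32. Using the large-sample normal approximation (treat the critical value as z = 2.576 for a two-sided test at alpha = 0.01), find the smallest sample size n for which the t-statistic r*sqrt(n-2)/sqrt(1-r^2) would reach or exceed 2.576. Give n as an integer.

r√(n−2)/√(1−r²) ≥ 2.576  ⇔  n−2 ≥ (2.576)²·(1−r²)/r²
(1−r²)/r² = (1−0.1024)/0.1024 = 8.7656
n ≥ 2 + 6.635776·8.7656 = 2 + 58.1666 = 60.1666
⌈60.1666⌉ = 61

61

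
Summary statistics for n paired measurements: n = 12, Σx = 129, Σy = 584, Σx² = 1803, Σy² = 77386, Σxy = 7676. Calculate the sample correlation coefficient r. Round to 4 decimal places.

0.3097

Numerator: nΣxy − (Σx)(Σy) = 12·7676 − (129)(584) = 16776
Denominator: √[(nΣx²−(Σx)²)(nΣy²−(Σy)²)]
  nΣx²−(Σx)² = 12·1803 − 16641 = 4995;  nΣy²−(Σy)² = 12·77386 − 341056 = 587576
  √(4995·587576) = √2934942120 = 54175.1061
r = 16776 / 54175.1061 = 0.3097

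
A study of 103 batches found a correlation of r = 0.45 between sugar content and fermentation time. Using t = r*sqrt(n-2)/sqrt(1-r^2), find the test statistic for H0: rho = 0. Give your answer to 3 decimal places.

1 − r² = 1 − 0.2025 = 0.7975;  √(1−r²) = 0.893029
√(n−2) = √101 = 10.049876
t = r·√(n−2)/√(1−r²) = 0.45 · 10.049876 / 0.893029 = 5.064

5.064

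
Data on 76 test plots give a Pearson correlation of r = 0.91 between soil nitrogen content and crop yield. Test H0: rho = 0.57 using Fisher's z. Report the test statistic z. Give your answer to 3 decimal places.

z_r = atanh(0.91) = 1.527524,  z_0 = atanh(0.57) = 0.647523
SE = 1/√(n−3) = 1/√73 = 0.117041
z = (z_r − z_0)/SE = (1.527524 − 0.647523) / 0.117041 = 0.880001 / 0.117041 = 7.519

7.519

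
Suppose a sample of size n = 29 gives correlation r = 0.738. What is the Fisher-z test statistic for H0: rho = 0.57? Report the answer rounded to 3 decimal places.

Fisher z: atanh(0.738) = 0.946073, atanh(0.57) = 0.647523
z = (z_r − z_0)·√(n−3) = (0.946073 − 0.647523)·√26 = 0.298550 · 5.099020 = 1.522

1.522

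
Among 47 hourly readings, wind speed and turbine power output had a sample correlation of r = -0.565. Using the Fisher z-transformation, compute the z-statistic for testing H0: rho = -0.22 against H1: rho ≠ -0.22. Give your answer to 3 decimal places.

-2.763

Fisher z: atanh(-0.565) = -0.640148, atanh(-0.22) = -0.223656
z = (z_r − z_0)·√(n−3) = (-0.640148 − (-0.223656))·√44 = -0.416492 · 6.633250 = -2.763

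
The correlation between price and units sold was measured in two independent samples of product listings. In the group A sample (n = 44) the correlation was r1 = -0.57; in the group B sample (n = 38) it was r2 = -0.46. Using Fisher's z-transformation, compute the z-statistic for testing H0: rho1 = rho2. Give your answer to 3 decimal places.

Fisher z-transforms: z1 = atanh(-0.57) = -0.647523, z2 = atanh(-0.46) = -0.497311; difference d = -0.150212
Var(d) = 1/41 + 1/35 = 0.0243902 + 0.0285714 = 0.0529616
z = d/√Var(d) = -0.150212 / √0.0529616 = -0.150212 / 0.230134 = -0.653

-0.653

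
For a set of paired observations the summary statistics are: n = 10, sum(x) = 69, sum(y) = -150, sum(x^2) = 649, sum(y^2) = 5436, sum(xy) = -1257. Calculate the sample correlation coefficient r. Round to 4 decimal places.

Numerator: nΣxy − (Σx)(Σy) = 10·(-1257) − (69)(-150) = -2220
Denominator: √[(nΣx²−(Σx)²)(nΣy²−(Σy)²)]
  nΣx²−(Σx)² = 10·649 − 4761 = 1729;  nΣy²−(Σy)² = 10·5436 − 22500 = 31860
  √(1729·31860) = √55085940 = 7421.9903
r = -2220 / 7421.9903 = -0.2991

-0.2991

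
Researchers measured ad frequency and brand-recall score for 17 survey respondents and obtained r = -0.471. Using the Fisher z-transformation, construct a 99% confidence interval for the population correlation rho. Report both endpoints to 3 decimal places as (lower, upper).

(-0.834, 0.175)

z_r = atanh(-0.471) = -0.511355;  SE = 1/√(n−3) = 1/√14 = 0.267261
z-limits: -0.511355 ± 2.576·0.267261 = -0.511355 ± 0.688464 = [-1.199819, 0.177109]
ρ-limits: (tanh -1.199819, tanh 0.177109) = (-0.834, 0.175)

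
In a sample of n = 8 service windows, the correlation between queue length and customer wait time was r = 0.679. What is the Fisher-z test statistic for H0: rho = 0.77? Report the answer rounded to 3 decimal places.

-0.432

Fisher z: atanh(0.679) = 0.827256, atanh(0.77) = 1.020328
z = (z_r − z_0)·√(n−3) = (0.827256 − 1.020328)·√5 = -0.193072 · 2.236068 = -0.432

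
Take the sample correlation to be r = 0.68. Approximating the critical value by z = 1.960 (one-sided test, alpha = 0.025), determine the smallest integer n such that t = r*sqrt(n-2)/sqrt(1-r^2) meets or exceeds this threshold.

r√(n−2)/√(1−r²) ≥ 1.960  ⇔  n−2 ≥ (1.960)²·(1−r²)/r²
(1−r²)/r² = (1−0.4624)/0.4624 = 1.1626
n ≥ 2 + 3.8416·1.1626 = 2 + 4.4662 = 6.4662
⌈6.4662⌉ = 7

7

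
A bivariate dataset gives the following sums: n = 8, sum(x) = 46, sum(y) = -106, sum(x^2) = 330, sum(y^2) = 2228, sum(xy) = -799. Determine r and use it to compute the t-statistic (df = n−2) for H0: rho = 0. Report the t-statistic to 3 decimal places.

Numerator: nΣxy − (Σx)(Σy) = 8·(-799) − (46)(-106) = -1516
Denominator: √[(nΣx²−(Σx)²)(nΣy²−(Σy)²)]
  nΣx²−(Σx)² = 8·330 − 2116 = 524;  nΣy²−(Σy)² = 8·2228 − 11236 = 6588
  √(524·6588) = √3452112 = 1857.9860
r = -1516 / 1857.9860 = -0.8159
t = r·√(n−2)/√(1−r²) = -0.8159·√6 / √(1−0.665693) = -1.998539 / 0.578193 = -3.457

-3.457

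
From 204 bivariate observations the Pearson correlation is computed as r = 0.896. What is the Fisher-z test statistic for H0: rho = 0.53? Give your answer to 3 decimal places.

Fisher z: atanh(0.896) = 1.451555, atanh(0.53) = 0.590145
z = (z_r − z_0)·√(n−3) = (1.451555 − 0.590145)·√201 = 0.861410 · 14.177447 = 12.213

12.213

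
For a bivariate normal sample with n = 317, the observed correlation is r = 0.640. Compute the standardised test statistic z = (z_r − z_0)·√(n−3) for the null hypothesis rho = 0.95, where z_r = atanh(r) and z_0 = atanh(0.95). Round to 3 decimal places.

Fisher z: atanh(0.640) = 0.758174, atanh(0.95) = 1.831781
z = (z_r − z_0)·√(n−3) = (0.758174 − 1.831781)·√314 = -1.073607 · 17.720045 = -19.024

-19.024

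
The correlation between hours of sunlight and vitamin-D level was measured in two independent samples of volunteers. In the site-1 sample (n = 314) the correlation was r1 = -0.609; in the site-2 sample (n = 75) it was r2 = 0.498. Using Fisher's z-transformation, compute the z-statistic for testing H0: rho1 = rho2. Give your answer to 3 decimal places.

z1 = atanh(-0.609) = -0.707330,  z2 = atanh(0.498) = 0.546643
SE = √(1/(n1−3) + 1/(n2−3)) = √(1/311 + 1/72) = √(0.0032154 + 0.0138889) = √0.0171043 = 0.130783
z = (z1 − z2)/SE = (-0.707330 − 0.546643) / 0.130783 = -1.253973 / 0.130783 = -9.588

-9.588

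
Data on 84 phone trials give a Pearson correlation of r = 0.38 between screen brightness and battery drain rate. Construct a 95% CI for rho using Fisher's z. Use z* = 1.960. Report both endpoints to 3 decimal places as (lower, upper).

z_r = atanh(0.38) = 0.400060;  SE = 1/√(n−3) = 1/√81 = 0.111111
z-limits: 0.400060 ± 1.960·0.111111 = 0.400060 ± 0.217778 = [0.182282, 0.617838]
ρ-limits: (tanh 0.182282, tanh 0.617838) = (0.180, 0.550)

(0.180, 0.550)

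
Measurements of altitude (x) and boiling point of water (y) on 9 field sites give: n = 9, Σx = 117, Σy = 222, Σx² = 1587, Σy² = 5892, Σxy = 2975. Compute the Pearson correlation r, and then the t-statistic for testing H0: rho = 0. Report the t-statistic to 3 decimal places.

S_xy = nΣxy − ΣxΣy = 9·2975 − 117·222 = 26775 − 25974 = 801
S_xx = nΣx² − (Σx)² = 9·1587 − 117² = 14283 − 13689 = 594
S_yy = nΣy² − (Σy)² = 9·5892 − 222² = 53028 − 49284 = 3744
r = S_xy / √(S_xx·S_yy) = 801 / √(594·3744) = 801 / √2223936 = 801 / 1491.2867 = 0.5371
t = r·√(n−2)/√(1−r²) = 0.5371·√7 / √(1−0.288476) = 1.421033 / 0.843519 = 1.685

1.685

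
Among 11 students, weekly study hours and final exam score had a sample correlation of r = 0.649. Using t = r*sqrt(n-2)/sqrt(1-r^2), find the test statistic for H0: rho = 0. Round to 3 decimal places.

2.559

t = r·√(n−2) / √(1−r²) with r = 0.649, n = 11
  = 0.649·√9 / √(1 − 0.421201)
  = 0.649·3.000000 / 0.760788
  = 1.947000 / 0.760788 = 2.559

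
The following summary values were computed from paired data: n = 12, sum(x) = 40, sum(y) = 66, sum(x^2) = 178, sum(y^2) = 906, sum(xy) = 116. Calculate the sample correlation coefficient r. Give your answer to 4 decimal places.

Numerator: nΣxy − (Σx)(Σy) = 12·116 − (40)(66) = -1248
Denominator: √[(nΣx²−(Σx)²)(nΣy²−(Σy)²)]
  nΣx²−(Σx)² = 12·178 − 1600 = 536;  nΣy²−(Σy)² = 12·906 − 4356 = 6516
  √(536·6516) = √3492576 = 1868.8435
r = -1248 / 1868.8435 = -0.6678

-0.6678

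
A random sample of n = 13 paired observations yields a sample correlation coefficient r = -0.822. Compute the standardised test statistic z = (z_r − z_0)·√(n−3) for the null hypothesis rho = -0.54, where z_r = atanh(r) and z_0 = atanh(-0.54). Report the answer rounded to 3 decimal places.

z_r = atanh(-0.822) = -1.162953,  z_0 = atanh(-0.54) = -0.604156
SE = 1/√(n−3) = 1/√10 = 0.316228
z = (z_r − z_0)/SE = (-1.162953 − (-0.604156)) / 0.316228 = -0.558797 / 0.316228 = -1.767

-1.767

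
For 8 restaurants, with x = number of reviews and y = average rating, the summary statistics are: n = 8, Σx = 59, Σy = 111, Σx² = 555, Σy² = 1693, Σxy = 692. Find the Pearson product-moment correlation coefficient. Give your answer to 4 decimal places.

-0.9354

Numerator: nΣxy − (Σx)(Σy) = 8·692 − (59)(111) = -1013
Denominator: √[(nΣx²−(Σx)²)(nΣy²−(Σy)²)]
  nΣx²−(Σx)² = 8·555 − 3481 = 959;  nΣy²−(Σy)² = 8·1693 − 12321 = 1223
  √(959·1223) = √1172857 = 1082.9852
r = -1013 / 1082.9852 = -0.9354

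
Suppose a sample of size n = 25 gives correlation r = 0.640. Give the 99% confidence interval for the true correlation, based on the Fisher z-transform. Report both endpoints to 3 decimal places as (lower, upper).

(0.206, 0.864)

z_r = atanh(0.640) = 0.758174;  SE = 1/√(n−3) = 1/√22 = 0.213201
z-limits: 0.758174 ± 2.576·0.213201 = 0.758174 ± 0.549206 = [0.208968, 1.307380]
ρ-limits: (tanh 0.208968, tanh 1.307380) = (0.206, 0.864)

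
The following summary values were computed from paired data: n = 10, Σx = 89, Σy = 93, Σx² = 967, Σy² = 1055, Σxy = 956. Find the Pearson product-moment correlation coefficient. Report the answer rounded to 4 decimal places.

Numerator: nΣxy − (Σx)(Σy) = 10·956 − (89)(93) = 1283
Denominator: √[(nΣx²−(Σx)²)(nΣy²−(Σy)²)]
  nΣx²−(Σx)² = 10·967 − 7921 = 1749;  nΣy²−(Σy)² = 10·1055 − 8649 = 1901
  √(1749·1901) = √3324849 = 1823.4168
r = 1283 / 1823.4168 = 0.7036

0.7036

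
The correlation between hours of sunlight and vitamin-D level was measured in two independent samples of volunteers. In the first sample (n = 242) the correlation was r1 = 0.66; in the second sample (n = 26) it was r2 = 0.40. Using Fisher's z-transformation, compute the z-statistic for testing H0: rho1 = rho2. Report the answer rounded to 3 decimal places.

1.691

Fisher z-transforms: z1 = atanh(0.66) = 0.792814, z2 = atanh(0.40) = 0.423649; difference d = 0.369165
Var(d) = 1/239 + 1/23 = 0.0041841 + 0.0434783 = 0.0476624
z = d/√Var(d) = 0.369165 / √0.0476624 = 0.369165 / 0.218317 = 1.691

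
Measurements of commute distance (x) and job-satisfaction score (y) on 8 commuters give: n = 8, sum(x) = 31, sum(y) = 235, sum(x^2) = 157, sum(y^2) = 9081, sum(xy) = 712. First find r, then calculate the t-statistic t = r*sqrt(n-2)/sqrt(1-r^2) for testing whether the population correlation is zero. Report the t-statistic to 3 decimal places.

-2.407

Numerator: nΣxy − (Σx)(Σy) = 8·712 − (31)(235) = -1589
Denominator: √[(nΣx²−(Σx)²)(nΣy²−(Σy)²)]
  nΣx²−(Σx)² = 8·157 − 961 = 295;  nΣy²−(Σy)² = 8·9081 − 55225 = 17423
  √(295·17423) = √5139785 = 2267.1094
r = -1589 / 2267.1094 = -0.7009
t = r·√(n−2)/√(1−r²) = -0.7009·√6 / √(1−0.491261) = -1.716847 / 0.713259 = -2.407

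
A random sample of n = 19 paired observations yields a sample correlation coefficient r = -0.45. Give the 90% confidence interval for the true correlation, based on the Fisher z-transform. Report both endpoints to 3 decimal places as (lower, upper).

(-0.714, -0.073)

z_r = atanh(-0.45) = -0.484700;  SE = 1/√(n−3) = 1/√16 = 0.250000
z-limits: -0.484700 ± 1.645·0.250000 = -0.484700 ± 0.411250 = [-0.895950, -0.073450]
ρ-limits: (tanh -0.895950, tanh -0.073450) = (-0.714, -0.073)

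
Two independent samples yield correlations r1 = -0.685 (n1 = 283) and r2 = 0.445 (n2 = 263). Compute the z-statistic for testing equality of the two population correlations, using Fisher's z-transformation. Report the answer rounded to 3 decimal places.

-15.291

z1 = atanh(-0.685) = -0.838474,  z2 = atanh(0.445) = 0.478448
SE = √(1/(n1−3) + 1/(n2−3)) = √(1/280 + 1/260) = √(0.0035714 + 0.0038462) = √0.0074176 = 0.086125
z = (z1 − z2)/SE = (-0.838474 − 0.478448) / 0.086125 = -1.316922 / 0.086125 = -15.291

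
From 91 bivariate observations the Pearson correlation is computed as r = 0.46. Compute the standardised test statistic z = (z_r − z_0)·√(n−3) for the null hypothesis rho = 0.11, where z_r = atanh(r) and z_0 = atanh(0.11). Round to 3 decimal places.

3.629

z_r = atanh(0.46) = 0.497311,  z_0 = atanh(0.11) = 0.110447
SE = 1/√(n−3) = 1/√88 = 0.106600
z = (z_r − z_0)/SE = (0.497311 − 0.110447) / 0.106600 = 0.386864 / 0.106600 = 3.629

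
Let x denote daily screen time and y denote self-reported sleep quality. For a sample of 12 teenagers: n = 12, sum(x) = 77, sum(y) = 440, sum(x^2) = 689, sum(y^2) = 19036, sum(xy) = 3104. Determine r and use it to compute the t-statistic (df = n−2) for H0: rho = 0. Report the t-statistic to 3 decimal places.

1.272

Numerator: nΣxy − (Σx)(Σy) = 12·3104 − (77)(440) = 3368
Denominator: √[(nΣx²−(Σx)²)(nΣy²−(Σy)²)]
  nΣx²−(Σx)² = 12·689 − 5929 = 2339;  nΣy²−(Σy)² = 12·19036 − 193600 = 34832
  √(2339·34832) = √81472048 = 9026.1868
r = 3368 / 9026.1868 = 0.3731
t = r·√(n−2)/√(1−r²) = 0.3731·√10 / √(1−0.139204) = 1.179846 / 0.927791 = 1.272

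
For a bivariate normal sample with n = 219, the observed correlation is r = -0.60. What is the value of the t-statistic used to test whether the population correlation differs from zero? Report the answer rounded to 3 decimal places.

-11.048

1 − r² = 1 − 0.3600 = 0.6400;  √(1−r²) = 0.800000
√(n−2) = √217 = 14.730920
t = r·√(n−2)/√(1−r²) = -0.60 · 14.730920 / 0.800000 = -11.048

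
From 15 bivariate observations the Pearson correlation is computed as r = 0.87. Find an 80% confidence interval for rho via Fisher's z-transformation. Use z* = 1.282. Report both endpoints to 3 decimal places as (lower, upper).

Fisher z: z_r = atanh(r) = ½·ln((1+0.87)/(1−0.87)) = 1.333080
SE(z) = 1/√(n−3) = 1/√12 = 0.288675
80% ⇒ z* = 1.282; margin = 1.282·0.288675 = 0.370081
CI on z-scale: (0.962999, 1.703161)
Back-transform: tanh(0.962999) = 0.745612, tanh(1.703161) = 0.935803

(0.746, 0.936)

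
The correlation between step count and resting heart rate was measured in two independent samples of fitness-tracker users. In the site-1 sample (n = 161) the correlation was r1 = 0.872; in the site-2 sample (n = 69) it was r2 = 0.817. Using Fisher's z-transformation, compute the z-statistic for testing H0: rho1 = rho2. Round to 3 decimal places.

z1 = atanh(0.872) = 1.341366,  z2 = atanh(0.817) = 1.147728
SE = √(1/(n1−3) + 1/(n2−3)) = √(1/158 + 1/66) = √(0.0063291 + 0.0151515) = √0.0214806 = 0.146563
z = (z1 − z2)/SE = (1.341366 − 1.147728) / 0.146563 = 0.193638 / 0.146563 = 1.321

1.321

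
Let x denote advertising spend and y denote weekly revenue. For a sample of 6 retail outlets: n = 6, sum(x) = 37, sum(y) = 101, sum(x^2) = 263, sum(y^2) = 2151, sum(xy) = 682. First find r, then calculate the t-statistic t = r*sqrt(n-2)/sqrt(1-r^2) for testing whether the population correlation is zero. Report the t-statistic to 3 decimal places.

Numerator: nΣxy − (Σx)(Σy) = 6·682 − (37)(101) = 355
Denominator: √[(nΣx²−(Σx)²)(nΣy²−(Σy)²)]
  nΣx²−(Σx)² = 6·263 − 1369 = 209;  nΣy²−(Σy)² = 6·2151 − 10201 = 2705
  √(209·2705) = √565345 = 751.8943
r = 355 / 751.8943 = 0.4721
t = r·√(n−2)/√(1−r²) = 0.4721·√4 / √(1−0.222878) = 0.944200 / 0.881545 = 1.071

1.071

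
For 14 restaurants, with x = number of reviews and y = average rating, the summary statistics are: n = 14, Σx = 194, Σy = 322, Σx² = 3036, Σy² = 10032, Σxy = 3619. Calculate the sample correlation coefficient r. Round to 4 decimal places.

S_xy = nΣxy − ΣxΣy = 14·3619 − 194·322 = 50666 − 62468 = -11802
S_xx = nΣx² − (Σx)² = 14·3036 − 194² = 42504 − 37636 = 4868
S_yy = nΣy² − (Σy)² = 14·10032 − 322² = 140448 − 103684 = 36764
r = S_xy / √(S_xx·S_yy) = -11802 / √(4868·36764) = -11802 / √178967152 = -11802 / 13377.8605 = -0.8822

-0.8822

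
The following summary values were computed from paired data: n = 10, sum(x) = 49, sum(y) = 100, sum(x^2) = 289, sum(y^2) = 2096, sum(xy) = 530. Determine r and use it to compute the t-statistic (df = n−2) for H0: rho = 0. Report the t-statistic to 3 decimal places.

0.496

S_xy = nΣxy − ΣxΣy = 10·530 − 49·100 = 5300 − 4900 = 400
S_xx = nΣx² − (Σx)² = 10·289 − 49² = 2890 − 2401 = 489
S_yy = nΣy² − (Σy)² = 10·2096 − 100² = 20960 − 10000 = 10960
r = S_xy / √(S_xx·S_yy) = 400 / √(489·10960) = 400 / √5359440 = 400 / 2315.0464 = 0.1728
t = r·√(n−2)/√(1−r²) = 0.1728·√8 / √(1−0.029860) = 0.488752 / 0.984957 = 0.496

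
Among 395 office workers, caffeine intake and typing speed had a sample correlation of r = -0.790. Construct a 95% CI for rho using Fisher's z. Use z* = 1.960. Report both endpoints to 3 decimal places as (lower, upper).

(-0.824, -0.750)

z_r = atanh(-0.790) = -1.071432;  SE = 1/√(n−3) = 1/√392 = 0.050508
z-limits: -1.071432 ± 1.960·0.050508 = -1.071432 ± 0.098996 = [-1.170428, -0.972436]
ρ-limits: (tanh -1.170428, tanh -0.972436) = (-0.824, -0.750)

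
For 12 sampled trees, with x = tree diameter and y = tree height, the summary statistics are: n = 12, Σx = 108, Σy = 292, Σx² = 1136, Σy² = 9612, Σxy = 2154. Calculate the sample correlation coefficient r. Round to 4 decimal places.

-0.7393

S_xy = nΣxy − ΣxΣy = 12·2154 − 108·292 = 25848 − 31536 = -5688
S_xx = nΣx² − (Σx)² = 12·1136 − 108² = 13632 − 11664 = 1968
S_yy = nΣy² − (Σy)² = 12·9612 − 292² = 115344 − 85264 = 30080
r = S_xy / √(S_xx·S_yy) = -5688 / √(1968·30080) = -5688 / √59197440 = -5688 / 7693.9873 = -0.7393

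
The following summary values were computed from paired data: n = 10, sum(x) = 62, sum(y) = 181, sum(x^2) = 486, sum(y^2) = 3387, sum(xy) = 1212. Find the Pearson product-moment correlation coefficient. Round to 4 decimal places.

0.8460

Numerator: nΣxy − (Σx)(Σy) = 10·1212 − (62)(181) = 898
Denominator: √[(nΣx²−(Σx)²)(nΣy²−(Σy)²)]
  nΣx²−(Σx)² = 10·486 − 3844 = 1016;  nΣy²−(Σy)² = 10·3387 − 32761 = 1109
  √(1016·1109) = √1126744 = 1061.4820
r = 898 / 1061.4820 = 0.8460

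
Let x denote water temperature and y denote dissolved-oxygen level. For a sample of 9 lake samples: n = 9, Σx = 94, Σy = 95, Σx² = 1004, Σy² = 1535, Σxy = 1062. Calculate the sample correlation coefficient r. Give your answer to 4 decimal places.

S_xy = nΣxy − ΣxΣy = 9·1062 − 94·95 = 9558 − 8930 = 628
S_xx = nΣx² − (Σx)² = 9·1004 − 94² = 9036 − 8836 = 200
S_yy = nΣy² − (Σy)² = 9·1535 − 95² = 13815 − 9025 = 4790
r = S_xy / √(S_xx·S_yy) = 628 / √(200·4790) = 628 / √958000 = 628 / 978.7747 = 0.6416

0.6416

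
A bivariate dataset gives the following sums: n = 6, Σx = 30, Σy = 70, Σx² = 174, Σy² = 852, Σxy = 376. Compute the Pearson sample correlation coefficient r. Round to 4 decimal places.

0.8928

S_xy = nΣxy − ΣxΣy = 6·376 − 30·70 = 2256 − 2100 = 156
S_xx = nΣx² − (Σx)² = 6·174 − 30² = 1044 − 900 = 144
S_yy = nΣy² − (Σy)² = 6·852 − 70² = 5112 − 4900 = 212
r = S_xy / √(S_xx·S_yy) = 156 / √(144·212) = 156 / √30528 = 156 / 174.7226 = 0.8928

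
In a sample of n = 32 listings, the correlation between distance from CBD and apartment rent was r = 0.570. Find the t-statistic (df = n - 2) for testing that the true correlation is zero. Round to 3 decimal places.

3.800

t = r·√(n−2) / √(1−r²) with r = 0.570, n = 32
  = 0.570·√30 / √(1 − 0.324900)
  = 0.570·5.477226 / 0.821645
  = 3.122019 / 0.821645 = 3.800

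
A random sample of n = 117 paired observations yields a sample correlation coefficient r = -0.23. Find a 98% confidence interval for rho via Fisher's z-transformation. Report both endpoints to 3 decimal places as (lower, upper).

(-0.424, -0.016)

z_r = atanh(-0.23) = -0.234189;  SE = 1/√(n−3) = 1/√114 = 0.093659
z-limits: -0.234189 ± 2.326·0.093659 = -0.234189 ± 0.217851 = [-0.452040, -0.016338]
ρ-limits: (tanh -0.452040, tanh -0.016338) = (-0.424, -0.016)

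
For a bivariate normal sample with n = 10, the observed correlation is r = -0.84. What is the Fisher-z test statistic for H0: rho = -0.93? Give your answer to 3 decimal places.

Fisher z: atanh(-0.84) = -1.221174, atanh(-0.93) = -1.658390
z = (z_r − z_0)·√(n−3) = (-1.221174 − (-1.658390))·√7 = 0.437216 · 2.645751 = 1.157

1.157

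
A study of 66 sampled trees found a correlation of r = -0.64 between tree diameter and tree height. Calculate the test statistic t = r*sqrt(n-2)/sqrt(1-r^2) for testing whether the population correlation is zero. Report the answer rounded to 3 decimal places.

-6.663

1 − r² = 1 − 0.4096 = 0.5904;  √(1−r²) = 0.768375
√(n−2) = √64 = 8.000000
t = r·√(n−2)/√(1−r²) = -0.64 · 8.000000 / 0.768375 = -6.663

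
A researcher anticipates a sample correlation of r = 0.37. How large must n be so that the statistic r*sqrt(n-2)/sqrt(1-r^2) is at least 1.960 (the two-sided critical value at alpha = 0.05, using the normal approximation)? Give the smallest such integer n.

27

r√(n−2)/√(1−r²) ≥ 1.960  ⇔  n−2 ≥ (1.960)²·(1−r²)/r²
(1−r²)/r² = (1−0.1369)/0.1369 = 6.3046
n ≥ 2 + 3.8416·6.3046 = 2 + 24.2198 = 26.2198
⌈26.2198⌉ = 27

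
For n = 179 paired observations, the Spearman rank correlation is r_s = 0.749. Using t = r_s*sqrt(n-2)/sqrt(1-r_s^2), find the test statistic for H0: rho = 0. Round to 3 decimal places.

t = r_s·√(n−2) / √(1−r_s²) with r_s = 0.749, n = 179
  = 0.749·√177 / √(1 − 0.561001)
  = 0.749·13.304135 / 0.662570
  = 9.964797 / 0.662570 = 15.040

15.040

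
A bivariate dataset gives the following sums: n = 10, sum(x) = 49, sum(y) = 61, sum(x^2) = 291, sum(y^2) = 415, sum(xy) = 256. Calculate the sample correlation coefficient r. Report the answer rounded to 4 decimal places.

-0.9181

Numerator: nΣxy − (Σx)(Σy) = 10·256 − (49)(61) = -429
Denominator: √[(nΣx²−(Σx)²)(nΣy²−(Σy)²)]
  nΣx²−(Σx)² = 10·291 − 2401 = 509;  nΣy²−(Σy)² = 10·415 − 3721 = 429
  √(509·429) = √218361 = 467.2911
r = -429 / 467.2911 = -0.9181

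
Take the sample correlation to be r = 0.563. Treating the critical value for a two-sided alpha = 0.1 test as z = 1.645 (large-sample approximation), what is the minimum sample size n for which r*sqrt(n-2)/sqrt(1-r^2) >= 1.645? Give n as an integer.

8

r√(n−2)/√(1−r²) ≥ 1.645  ⇔  n−2 ≥ (1.645)²·(1−r²)/r²
(1−r²)/r² = (1−0.316969)/0.316969 = 2.1549
n ≥ 2 + 2.706025·2.1549 = 2 + 5.8312 = 7.8312
⌈7.8312⌉ = 8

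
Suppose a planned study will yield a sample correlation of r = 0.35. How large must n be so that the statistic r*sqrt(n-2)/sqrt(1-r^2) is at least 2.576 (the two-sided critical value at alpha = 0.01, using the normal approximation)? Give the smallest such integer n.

50

r√(n−2)/√(1−r²) ≥ 2.576  ⇔  n−2 ≥ (2.576)²·(1−r²)/r²
(1−r²)/r² = (1−0.1225)/0.1225 = 7.1633
n ≥ 2 + 6.635776·7.1633 = 2 + 47.5341 = 49.5341
⌈49.5341⌉ = 50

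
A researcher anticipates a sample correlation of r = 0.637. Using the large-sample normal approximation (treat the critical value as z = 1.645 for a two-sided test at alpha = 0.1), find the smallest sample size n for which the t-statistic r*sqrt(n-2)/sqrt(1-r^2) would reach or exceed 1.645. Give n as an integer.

6

r√(n−2)/√(1−r²) ≥ 1.645  ⇔  n−2 ≥ (1.645)²·(1−r²)/r²
(1−r²)/r² = (1−0.405769)/0.405769 = 1.4645
n ≥ 2 + 2.706025·1.4645 = 2 + 3.9630 = 5.9630
⌈5.9630⌉ = 6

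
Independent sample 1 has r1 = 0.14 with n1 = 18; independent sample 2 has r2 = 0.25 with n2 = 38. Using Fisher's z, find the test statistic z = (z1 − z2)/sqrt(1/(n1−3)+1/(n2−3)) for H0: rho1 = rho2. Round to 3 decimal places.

-0.371

Fisher z-transforms: z1 = atanh(0.14) = 0.140926, z2 = atanh(0.25) = 0.255413; difference d = -0.114487
Var(d) = 1/15 + 1/35 = 0.0666667 + 0.0285714 = 0.0952381
z = d/√Var(d) = -0.114487 / √0.0952381 = -0.114487 / 0.308607 = -0.371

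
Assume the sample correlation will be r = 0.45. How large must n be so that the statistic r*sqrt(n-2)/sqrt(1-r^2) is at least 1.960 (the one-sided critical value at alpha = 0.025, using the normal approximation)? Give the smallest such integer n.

r√(n−2)/√(1−r²) ≥ 1.960  ⇔  n−2 ≥ (1.960)²·(1−r²)/r²
(1−r²)/r² = (1−0.2025)/0.2025 = 3.9383
n ≥ 2 + 3.8416·3.9383 = 2 + 15.1294 = 17.1294
⌈17.1294⌉ = 18

18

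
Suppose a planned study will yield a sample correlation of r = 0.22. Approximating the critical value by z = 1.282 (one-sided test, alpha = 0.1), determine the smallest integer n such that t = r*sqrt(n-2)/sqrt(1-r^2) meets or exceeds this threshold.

35

r√(n−2)/√(1−r²) ≥ 1.282  ⇔  n−2 ≥ (1.282)²·(1−r²)/r²
(1−r²)/r² = (1−0.0484)/0.0484 = 19.6612
n ≥ 2 + 1.643524·19.6612 = 2 + 32.3137 = 34.3137
⌈34.3137⌉ = 35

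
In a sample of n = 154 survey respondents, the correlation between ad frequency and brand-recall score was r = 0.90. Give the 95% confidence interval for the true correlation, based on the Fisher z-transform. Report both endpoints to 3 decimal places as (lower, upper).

(0.865, 0.926)

z_r = atanh(0.90) = 1.472219;  SE = 1/√(n−3) = 1/√151 = 0.081379
z-limits: 1.472219 ± 1.960·0.081379 = 1.472219 ± 0.159503 = [1.312716, 1.631722]
ρ-limits: (tanh 1.312716, tanh 1.631722) = (0.865, 0.926)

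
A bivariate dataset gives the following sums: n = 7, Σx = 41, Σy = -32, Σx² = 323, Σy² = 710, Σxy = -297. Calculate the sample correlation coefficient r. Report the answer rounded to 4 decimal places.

-0.5070

Numerator: nΣxy − (Σx)(Σy) = 7·(-297) − (41)(-32) = -767
Denominator: √[(nΣx²−(Σx)²)(nΣy²−(Σy)²)]
  nΣx²−(Σx)² = 7·323 − 1681 = 580;  nΣy²−(Σy)² = 7·710 − 1024 = 3946
  √(580·3946) = √2288680 = 1512.8384
r = -767 / 1512.8384 = -0.5070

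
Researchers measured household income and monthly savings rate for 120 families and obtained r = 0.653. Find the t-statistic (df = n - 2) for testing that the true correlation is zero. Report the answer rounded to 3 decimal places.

t = r·√(n−2) / √(1−r²) with r = 0.653, n = 120
  = 0.653·√118 / √(1 − 0.426409)
  = 0.653·10.862780 / 0.757358
  = 7.093395 / 0.757358 = 9.366

9.366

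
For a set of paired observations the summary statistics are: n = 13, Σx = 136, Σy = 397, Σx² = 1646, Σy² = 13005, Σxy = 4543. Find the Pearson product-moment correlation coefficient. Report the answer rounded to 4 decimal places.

0.8788

Numerator: nΣxy − (Σx)(Σy) = 13·4543 − (136)(397) = 5067
Denominator: √[(nΣx²−(Σx)²)(nΣy²−(Σy)²)]
  nΣx²−(Σx)² = 13·1646 − 18496 = 2902;  nΣy²−(Σy)² = 13·13005 − 157609 = 11456
  √(2902·11456) = √33245312 = 5765.8748
r = 5067 / 5765.8748 = 0.8788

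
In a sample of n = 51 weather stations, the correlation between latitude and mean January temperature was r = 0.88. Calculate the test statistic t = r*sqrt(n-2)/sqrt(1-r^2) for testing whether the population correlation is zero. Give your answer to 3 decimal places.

1 − r² = 1 − 0.7744 = 0.2256;  √(1−r²) = 0.474974
√(n−2) = √49 = 7.000000
t = r·√(n−2)/√(1−r²) = 0.88 · 7.000000 / 0.474974 = 12.969

12.969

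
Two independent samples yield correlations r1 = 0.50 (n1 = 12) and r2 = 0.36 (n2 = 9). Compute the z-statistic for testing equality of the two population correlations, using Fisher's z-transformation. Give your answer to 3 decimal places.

z1 = atanh(0.50) = 0.549306,  z2 = atanh(0.36) = 0.376886
SE = √(1/(n1−3) + 1/(n2−3)) = √(1/9 + 1/6) = √(0.1111111 + 0.1666667) = √0.2777778 = 0.527046
z = (z1 − z2)/SE = (0.549306 − 0.376886) / 0.527046 = 0.172420 / 0.527046 = 0.327

0.327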